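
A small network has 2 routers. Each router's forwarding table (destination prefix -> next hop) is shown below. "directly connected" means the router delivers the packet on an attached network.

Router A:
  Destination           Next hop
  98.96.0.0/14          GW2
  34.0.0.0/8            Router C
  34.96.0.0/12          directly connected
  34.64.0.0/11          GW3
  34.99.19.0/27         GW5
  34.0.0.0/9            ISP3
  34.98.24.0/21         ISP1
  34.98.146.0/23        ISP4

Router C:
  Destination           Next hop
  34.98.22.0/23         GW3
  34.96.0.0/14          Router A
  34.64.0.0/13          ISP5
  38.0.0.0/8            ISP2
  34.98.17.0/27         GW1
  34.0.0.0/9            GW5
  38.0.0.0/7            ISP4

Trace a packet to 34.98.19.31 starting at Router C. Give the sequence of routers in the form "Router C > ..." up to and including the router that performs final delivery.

At Router C: longest match for 34.98.19.31 is 34.96.0.0/14 -> Router A
At Router A: longest match for 34.98.19.31 is 34.96.0.0/12 -> directly connected

Router C > Router A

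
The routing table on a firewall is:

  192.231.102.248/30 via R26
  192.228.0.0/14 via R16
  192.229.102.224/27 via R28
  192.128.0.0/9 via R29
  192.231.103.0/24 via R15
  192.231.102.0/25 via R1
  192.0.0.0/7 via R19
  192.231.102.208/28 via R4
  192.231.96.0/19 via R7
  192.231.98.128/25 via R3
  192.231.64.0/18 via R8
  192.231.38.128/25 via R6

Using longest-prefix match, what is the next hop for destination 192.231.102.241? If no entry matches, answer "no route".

R7

Routes whose prefix contains 192.231.102.241:
  192.0.0.0/7 (192.0.0.0 - 193.255.255.255) -> R19
  192.128.0.0/9 (192.128.0.0 - 192.255.255.255) -> R29
  192.228.0.0/14 (192.228.0.0 - 192.231.255.255) -> R16
  192.231.64.0/18 (192.231.64.0 - 192.231.127.255) -> R8
  192.231.96.0/19 (192.231.96.0 - 192.231.127.255) -> R7
More-specific entries that do NOT match:
  192.231.102.248/30 (192.231.102.248 - 192.231.102.251) does not contain 192.231.102.241
  192.231.102.208/28 (192.231.102.208 - 192.231.102.223) does not contain 192.231.102.241
  192.229.102.224/27 (192.229.102.224 - 192.229.102.255) does not contain 192.231.102.241
  192.231.102.0/25 (192.231.102.0 - 192.231.102.127) does not contain 192.231.102.241
  192.231.98.128/25 (192.231.98.128 - 192.231.98.255) does not contain 192.231.102.241
  192.231.38.128/25 (192.231.38.128 - 192.231.38.255) does not contain 192.231.102.241
  192.231.103.0/24 (192.231.103.0 - 192.231.103.255) does not contain 192.231.102.241
Longest matching prefix is /19 -> next hop R7.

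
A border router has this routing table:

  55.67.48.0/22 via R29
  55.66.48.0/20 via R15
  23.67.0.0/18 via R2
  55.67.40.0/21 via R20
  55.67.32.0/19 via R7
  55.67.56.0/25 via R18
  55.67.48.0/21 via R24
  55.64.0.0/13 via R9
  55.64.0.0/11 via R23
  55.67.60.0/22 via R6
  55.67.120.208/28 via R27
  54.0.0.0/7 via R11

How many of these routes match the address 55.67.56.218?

Prefixes containing 55.67.56.218:
  54.0.0.0/7 (54.0.0.0 - 55.255.255.255)
  55.64.0.0/11 (55.64.0.0 - 55.95.255.255)
  55.64.0.0/13 (55.64.0.0 - 55.71.255.255)
  55.67.32.0/19 (55.67.32.0 - 55.67.63.255)
Total matching entries: 4.

4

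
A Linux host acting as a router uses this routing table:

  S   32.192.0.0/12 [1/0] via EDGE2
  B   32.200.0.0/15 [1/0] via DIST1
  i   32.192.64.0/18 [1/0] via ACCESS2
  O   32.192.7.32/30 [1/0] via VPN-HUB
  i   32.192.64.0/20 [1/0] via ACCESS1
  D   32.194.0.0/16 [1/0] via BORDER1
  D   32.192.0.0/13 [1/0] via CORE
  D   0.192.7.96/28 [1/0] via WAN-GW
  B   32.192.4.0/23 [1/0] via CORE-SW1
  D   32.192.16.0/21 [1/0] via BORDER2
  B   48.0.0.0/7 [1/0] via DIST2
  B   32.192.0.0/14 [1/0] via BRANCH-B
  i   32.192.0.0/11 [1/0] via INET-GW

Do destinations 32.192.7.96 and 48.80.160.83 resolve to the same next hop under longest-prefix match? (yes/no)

32.192.7.96: longest match 32.192.0.0/14 -> BRANCH-B
48.80.160.83: longest match 48.0.0.0/7 -> DIST2

no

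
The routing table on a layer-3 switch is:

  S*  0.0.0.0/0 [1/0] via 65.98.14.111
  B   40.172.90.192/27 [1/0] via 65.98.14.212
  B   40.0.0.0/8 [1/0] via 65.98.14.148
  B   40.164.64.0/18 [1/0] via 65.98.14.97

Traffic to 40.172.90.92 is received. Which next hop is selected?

65.98.14.148

Routes whose prefix contains 40.172.90.92:
  0.0.0.0/0 (default, matches everything) -> 65.98.14.111
  40.0.0.0/8 (40.0.0.0 - 40.255.255.255) -> 65.98.14.148
More-specific entries that do NOT match:
  40.172.90.192/27 (40.172.90.192 - 40.172.90.223) does not contain 40.172.90.92
  40.164.64.0/18 (40.164.64.0 - 40.164.127.255) does not contain 40.172.90.92
Longest matching prefix is /8 -> next hop 65.98.14.148.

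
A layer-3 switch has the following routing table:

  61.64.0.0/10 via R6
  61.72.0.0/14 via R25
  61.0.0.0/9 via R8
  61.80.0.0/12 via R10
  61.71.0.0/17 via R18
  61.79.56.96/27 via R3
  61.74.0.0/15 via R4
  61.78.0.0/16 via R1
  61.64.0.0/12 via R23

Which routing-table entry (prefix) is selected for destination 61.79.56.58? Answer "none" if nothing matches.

Entries matching 61.79.56.58:
  61.0.0.0/9 (61.0.0.0 - 61.127.255.255)
  61.64.0.0/10 (61.64.0.0 - 61.127.255.255)
  61.64.0.0/12 (61.64.0.0 - 61.79.255.255)
Most specific is 61.64.0.0/12.

61.64.0.0/12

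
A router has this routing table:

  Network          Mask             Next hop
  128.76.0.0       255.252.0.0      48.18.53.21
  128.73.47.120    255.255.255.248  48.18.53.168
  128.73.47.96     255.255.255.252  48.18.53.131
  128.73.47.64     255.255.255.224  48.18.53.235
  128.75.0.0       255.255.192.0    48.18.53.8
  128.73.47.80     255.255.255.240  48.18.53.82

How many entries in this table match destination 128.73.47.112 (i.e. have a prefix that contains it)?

0

No listed prefix contains 128.73.47.112.
Total matching entries: 0.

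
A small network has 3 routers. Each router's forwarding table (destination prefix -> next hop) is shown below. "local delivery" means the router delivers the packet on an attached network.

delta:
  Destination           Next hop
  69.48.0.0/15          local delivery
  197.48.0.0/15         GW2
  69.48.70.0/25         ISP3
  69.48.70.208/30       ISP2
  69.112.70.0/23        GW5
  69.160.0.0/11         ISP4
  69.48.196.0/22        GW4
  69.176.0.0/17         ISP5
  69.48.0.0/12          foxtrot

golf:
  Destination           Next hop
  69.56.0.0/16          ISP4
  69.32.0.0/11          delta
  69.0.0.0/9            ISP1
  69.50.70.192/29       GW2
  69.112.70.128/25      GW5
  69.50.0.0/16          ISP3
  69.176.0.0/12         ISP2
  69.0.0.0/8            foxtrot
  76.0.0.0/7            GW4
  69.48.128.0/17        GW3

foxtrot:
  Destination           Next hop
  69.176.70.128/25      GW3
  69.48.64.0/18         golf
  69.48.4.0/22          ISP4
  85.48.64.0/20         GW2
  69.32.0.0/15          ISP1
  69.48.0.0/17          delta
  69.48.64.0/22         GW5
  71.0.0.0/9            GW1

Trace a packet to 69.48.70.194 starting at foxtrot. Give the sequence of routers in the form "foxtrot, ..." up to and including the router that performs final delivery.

foxtrot, golf, delta

At foxtrot: longest match for 69.48.70.194 is 69.48.64.0/18 -> golf
At golf: longest match for 69.48.70.194 is 69.32.0.0/11 -> delta
At delta: longest match for 69.48.70.194 is 69.48.0.0/15 -> local delivery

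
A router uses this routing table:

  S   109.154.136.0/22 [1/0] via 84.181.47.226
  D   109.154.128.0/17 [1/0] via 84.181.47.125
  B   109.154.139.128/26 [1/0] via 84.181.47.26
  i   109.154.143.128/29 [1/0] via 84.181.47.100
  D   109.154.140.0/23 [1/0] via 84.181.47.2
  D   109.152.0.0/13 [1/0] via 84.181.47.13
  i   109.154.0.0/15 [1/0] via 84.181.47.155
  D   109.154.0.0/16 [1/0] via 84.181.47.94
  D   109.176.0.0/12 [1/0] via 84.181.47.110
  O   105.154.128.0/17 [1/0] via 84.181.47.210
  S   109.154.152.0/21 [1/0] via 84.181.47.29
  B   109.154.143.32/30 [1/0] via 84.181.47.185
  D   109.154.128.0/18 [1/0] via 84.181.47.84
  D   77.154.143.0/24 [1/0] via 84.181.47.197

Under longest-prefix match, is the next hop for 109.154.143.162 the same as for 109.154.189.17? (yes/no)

109.154.143.162: longest match 109.154.128.0/18 -> 84.181.47.84
109.154.189.17: longest match 109.154.128.0/18 -> 84.181.47.84

yes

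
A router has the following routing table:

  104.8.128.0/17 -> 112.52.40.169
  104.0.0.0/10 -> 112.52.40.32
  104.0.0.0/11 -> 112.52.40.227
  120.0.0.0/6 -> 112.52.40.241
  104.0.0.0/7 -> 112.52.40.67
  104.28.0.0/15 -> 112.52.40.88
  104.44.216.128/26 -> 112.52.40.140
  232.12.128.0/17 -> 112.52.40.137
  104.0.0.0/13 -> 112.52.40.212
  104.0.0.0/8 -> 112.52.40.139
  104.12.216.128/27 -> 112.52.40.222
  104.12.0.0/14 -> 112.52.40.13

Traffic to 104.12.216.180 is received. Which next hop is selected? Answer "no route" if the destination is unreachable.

112.52.40.13

Routes whose prefix contains 104.12.216.180:
  104.0.0.0/7 (104.0.0.0 - 105.255.255.255) -> 112.52.40.67
  104.0.0.0/8 (104.0.0.0 - 104.255.255.255) -> 112.52.40.139
  104.0.0.0/10 (104.0.0.0 - 104.63.255.255) -> 112.52.40.32
  104.0.0.0/11 (104.0.0.0 - 104.31.255.255) -> 112.52.40.227
  104.12.0.0/14 (104.12.0.0 - 104.15.255.255) -> 112.52.40.13
More-specific entries that do NOT match:
  104.12.216.128/27 (104.12.216.128 - 104.12.216.159) does not contain 104.12.216.180
  104.44.216.128/26 (104.44.216.128 - 104.44.216.191) does not contain 104.12.216.180
  104.8.128.0/17 (104.8.128.0 - 104.8.255.255) does not contain 104.12.216.180
  232.12.128.0/17 (232.12.128.0 - 232.12.255.255) does not contain 104.12.216.180
  104.28.0.0/15 (104.28.0.0 - 104.29.255.255) does not contain 104.12.216.180
Longest matching prefix is /14 -> next hop 112.52.40.13.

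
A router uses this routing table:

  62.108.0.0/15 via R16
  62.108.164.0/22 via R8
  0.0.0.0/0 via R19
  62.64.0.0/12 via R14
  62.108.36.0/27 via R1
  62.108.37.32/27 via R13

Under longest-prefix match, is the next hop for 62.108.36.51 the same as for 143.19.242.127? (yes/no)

no

62.108.36.51: longest match 62.108.0.0/15 -> R16
143.19.242.127: longest match 0.0.0.0/0 -> R19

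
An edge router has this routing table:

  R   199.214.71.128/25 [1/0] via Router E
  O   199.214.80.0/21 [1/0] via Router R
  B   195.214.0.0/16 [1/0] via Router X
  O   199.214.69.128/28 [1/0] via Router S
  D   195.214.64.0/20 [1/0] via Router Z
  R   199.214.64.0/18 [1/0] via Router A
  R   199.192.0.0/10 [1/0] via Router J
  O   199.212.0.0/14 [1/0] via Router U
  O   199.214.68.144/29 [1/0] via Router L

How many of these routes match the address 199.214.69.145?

Prefixes containing 199.214.69.145:
  199.192.0.0/10 (199.192.0.0 - 199.255.255.255)
  199.212.0.0/14 (199.212.0.0 - 199.215.255.255)
  199.214.64.0/18 (199.214.64.0 - 199.214.127.255)
Total matching entries: 3.

3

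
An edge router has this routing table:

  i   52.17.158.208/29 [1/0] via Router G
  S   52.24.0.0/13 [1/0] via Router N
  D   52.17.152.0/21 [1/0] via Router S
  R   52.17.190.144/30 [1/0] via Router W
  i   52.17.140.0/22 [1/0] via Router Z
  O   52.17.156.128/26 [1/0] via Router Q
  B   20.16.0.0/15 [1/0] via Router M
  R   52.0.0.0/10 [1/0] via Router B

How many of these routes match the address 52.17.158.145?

Prefixes containing 52.17.158.145:
  52.0.0.0/10 (52.0.0.0 - 52.63.255.255)
  52.17.152.0/21 (52.17.152.0 - 52.17.159.255)
Total matching entries: 2.

2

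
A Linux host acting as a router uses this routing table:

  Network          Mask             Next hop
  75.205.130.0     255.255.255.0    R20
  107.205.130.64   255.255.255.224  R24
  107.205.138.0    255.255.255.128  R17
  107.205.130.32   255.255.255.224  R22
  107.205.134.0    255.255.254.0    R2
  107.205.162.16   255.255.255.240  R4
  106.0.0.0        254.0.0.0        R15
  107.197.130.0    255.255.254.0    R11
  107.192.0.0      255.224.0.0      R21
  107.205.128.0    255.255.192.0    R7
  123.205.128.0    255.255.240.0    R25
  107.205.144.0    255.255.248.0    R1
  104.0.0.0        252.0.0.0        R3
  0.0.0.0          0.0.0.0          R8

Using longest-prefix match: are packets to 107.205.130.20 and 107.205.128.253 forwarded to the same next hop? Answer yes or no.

107.205.130.20: longest match 107.205.128.0/18 -> R7
107.205.128.253: longest match 107.205.128.0/18 -> R7

yes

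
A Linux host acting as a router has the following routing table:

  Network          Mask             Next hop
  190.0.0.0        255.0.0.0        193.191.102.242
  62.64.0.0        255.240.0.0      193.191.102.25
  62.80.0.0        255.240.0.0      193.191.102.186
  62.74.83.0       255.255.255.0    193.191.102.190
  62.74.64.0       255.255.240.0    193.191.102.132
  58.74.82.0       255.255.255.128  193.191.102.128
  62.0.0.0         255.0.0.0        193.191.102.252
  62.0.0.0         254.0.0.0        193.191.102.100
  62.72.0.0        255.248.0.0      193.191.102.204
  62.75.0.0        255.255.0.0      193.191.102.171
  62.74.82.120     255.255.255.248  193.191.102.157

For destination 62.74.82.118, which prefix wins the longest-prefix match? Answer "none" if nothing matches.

62.72.0.0/13

Entries matching 62.74.82.118:
  62.0.0.0/7 (62.0.0.0 - 63.255.255.255)
  62.0.0.0/8 (62.0.0.0 - 62.255.255.255)
  62.64.0.0/12 (62.64.0.0 - 62.79.255.255)
  62.72.0.0/13 (62.72.0.0 - 62.79.255.255)
Most specific is 62.72.0.0/13.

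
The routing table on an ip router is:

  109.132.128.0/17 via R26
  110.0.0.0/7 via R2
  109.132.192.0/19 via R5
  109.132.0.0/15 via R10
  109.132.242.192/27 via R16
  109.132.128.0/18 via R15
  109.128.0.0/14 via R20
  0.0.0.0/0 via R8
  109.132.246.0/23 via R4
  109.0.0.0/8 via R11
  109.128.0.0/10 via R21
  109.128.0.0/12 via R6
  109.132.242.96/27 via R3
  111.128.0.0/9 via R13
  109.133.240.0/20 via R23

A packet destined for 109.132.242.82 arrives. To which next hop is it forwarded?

R26

Routes whose prefix contains 109.132.242.82:
  0.0.0.0/0 (default, matches everything) -> R8
  109.0.0.0/8 (109.0.0.0 - 109.255.255.255) -> R11
  109.128.0.0/10 (109.128.0.0 - 109.191.255.255) -> R21
  109.128.0.0/12 (109.128.0.0 - 109.143.255.255) -> R6
  109.132.0.0/15 (109.132.0.0 - 109.133.255.255) -> R10
  109.132.128.0/17 (109.132.128.0 - 109.132.255.255) -> R26
More-specific entries that do NOT match:
  109.132.242.192/27 (109.132.242.192 - 109.132.242.223) does not contain 109.132.242.82
  109.132.242.96/27 (109.132.242.96 - 109.132.242.127) does not contain 109.132.242.82
  109.132.246.0/23 (109.132.246.0 - 109.132.247.255) does not contain 109.132.242.82
  109.133.240.0/20 (109.133.240.0 - 109.133.255.255) does not contain 109.132.242.82
  109.132.192.0/19 (109.132.192.0 - 109.132.223.255) does not contain 109.132.242.82
  109.132.128.0/18 (109.132.128.0 - 109.132.191.255) does not contain 109.132.242.82
Longest matching prefix is /17 -> next hop R26.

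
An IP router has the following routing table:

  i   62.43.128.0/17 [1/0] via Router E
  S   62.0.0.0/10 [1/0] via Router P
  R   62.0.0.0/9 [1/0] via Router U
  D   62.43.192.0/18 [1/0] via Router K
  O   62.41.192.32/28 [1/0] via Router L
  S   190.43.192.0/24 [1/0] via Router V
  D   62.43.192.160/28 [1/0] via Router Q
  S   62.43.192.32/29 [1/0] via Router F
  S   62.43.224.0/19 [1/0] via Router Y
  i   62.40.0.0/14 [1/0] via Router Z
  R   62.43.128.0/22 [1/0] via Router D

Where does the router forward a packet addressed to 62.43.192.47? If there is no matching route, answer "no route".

Router K

Routes whose prefix contains 62.43.192.47:
  62.0.0.0/9 (62.0.0.0 - 62.127.255.255) -> Router U
  62.0.0.0/10 (62.0.0.0 - 62.63.255.255) -> Router P
  62.40.0.0/14 (62.40.0.0 - 62.43.255.255) -> Router Z
  62.43.128.0/17 (62.43.128.0 - 62.43.255.255) -> Router E
  62.43.192.0/18 (62.43.192.0 - 62.43.255.255) -> Router K
More-specific entries that do NOT match:
  62.43.192.32/29 (62.43.192.32 - 62.43.192.39) does not contain 62.43.192.47
  62.41.192.32/28 (62.41.192.32 - 62.41.192.47) does not contain 62.43.192.47
  62.43.192.160/28 (62.43.192.160 - 62.43.192.175) does not contain 62.43.192.47
  190.43.192.0/24 (190.43.192.0 - 190.43.192.255) does not contain 62.43.192.47
  62.43.128.0/22 (62.43.128.0 - 62.43.131.255) does not contain 62.43.192.47
  62.43.224.0/19 (62.43.224.0 - 62.43.255.255) does not contain 62.43.192.47
Longest matching prefix is /18 -> next hop Router K.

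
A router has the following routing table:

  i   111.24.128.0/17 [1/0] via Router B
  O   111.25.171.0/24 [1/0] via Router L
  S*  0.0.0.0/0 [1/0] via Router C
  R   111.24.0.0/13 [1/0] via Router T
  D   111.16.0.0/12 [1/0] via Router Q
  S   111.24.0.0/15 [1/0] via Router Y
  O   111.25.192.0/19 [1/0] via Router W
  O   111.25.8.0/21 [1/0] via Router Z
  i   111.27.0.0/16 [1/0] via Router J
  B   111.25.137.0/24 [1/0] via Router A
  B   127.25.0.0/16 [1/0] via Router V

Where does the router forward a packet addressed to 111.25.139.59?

Routes whose prefix contains 111.25.139.59:
  0.0.0.0/0 (default, matches everything) -> Router C
  111.16.0.0/12 (111.16.0.0 - 111.31.255.255) -> Router Q
  111.24.0.0/13 (111.24.0.0 - 111.31.255.255) -> Router T
  111.24.0.0/15 (111.24.0.0 - 111.25.255.255) -> Router Y
More-specific entries that do NOT match:
  111.25.171.0/24 (111.25.171.0 - 111.25.171.255) does not contain 111.25.139.59
  111.25.137.0/24 (111.25.137.0 - 111.25.137.255) does not contain 111.25.139.59
  111.25.8.0/21 (111.25.8.0 - 111.25.15.255) does not contain 111.25.139.59
  111.25.192.0/19 (111.25.192.0 - 111.25.223.255) does not contain 111.25.139.59
  111.24.128.0/17 (111.24.128.0 - 111.24.255.255) does not contain 111.25.139.59
  111.27.0.0/16 (111.27.0.0 - 111.27.255.255) does not contain 111.25.139.59
  127.25.0.0/16 (127.25.0.0 - 127.25.255.255) does not contain 111.25.139.59
Longest matching prefix is /15 -> next hop Router Y.

Router Y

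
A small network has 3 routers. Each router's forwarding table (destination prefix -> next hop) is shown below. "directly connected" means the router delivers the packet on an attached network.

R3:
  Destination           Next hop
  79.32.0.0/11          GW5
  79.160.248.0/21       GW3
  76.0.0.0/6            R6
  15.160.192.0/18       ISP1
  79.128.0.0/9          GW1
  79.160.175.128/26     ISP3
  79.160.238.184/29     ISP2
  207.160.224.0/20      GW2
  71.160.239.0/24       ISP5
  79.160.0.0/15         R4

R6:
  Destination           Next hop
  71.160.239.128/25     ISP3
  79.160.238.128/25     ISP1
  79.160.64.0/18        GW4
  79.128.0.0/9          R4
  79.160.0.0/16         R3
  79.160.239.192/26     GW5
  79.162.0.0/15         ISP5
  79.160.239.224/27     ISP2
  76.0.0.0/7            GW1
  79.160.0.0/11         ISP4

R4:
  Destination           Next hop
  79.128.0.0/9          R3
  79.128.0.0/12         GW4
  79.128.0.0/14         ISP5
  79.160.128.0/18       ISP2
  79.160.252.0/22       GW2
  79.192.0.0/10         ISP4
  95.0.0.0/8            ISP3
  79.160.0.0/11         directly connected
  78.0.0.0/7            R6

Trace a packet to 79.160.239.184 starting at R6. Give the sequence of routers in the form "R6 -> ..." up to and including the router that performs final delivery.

At R6: longest match for 79.160.239.184 is 79.160.0.0/16 -> R3
At R3: longest match for 79.160.239.184 is 79.160.0.0/15 -> R4
At R4: longest match for 79.160.239.184 is 79.160.0.0/11 -> directly connected

R6 -> R3 -> R4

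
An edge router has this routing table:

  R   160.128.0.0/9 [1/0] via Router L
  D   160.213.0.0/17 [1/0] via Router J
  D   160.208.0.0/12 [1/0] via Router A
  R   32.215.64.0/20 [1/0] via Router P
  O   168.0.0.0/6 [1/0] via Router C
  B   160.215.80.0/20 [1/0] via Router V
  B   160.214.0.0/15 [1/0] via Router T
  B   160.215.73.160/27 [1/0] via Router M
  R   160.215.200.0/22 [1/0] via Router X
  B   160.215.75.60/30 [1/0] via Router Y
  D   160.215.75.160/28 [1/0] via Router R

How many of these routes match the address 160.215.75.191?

3

Prefixes containing 160.215.75.191:
  160.128.0.0/9 (160.128.0.0 - 160.255.255.255)
  160.208.0.0/12 (160.208.0.0 - 160.223.255.255)
  160.214.0.0/15 (160.214.0.0 - 160.215.255.255)
Total matching entries: 3.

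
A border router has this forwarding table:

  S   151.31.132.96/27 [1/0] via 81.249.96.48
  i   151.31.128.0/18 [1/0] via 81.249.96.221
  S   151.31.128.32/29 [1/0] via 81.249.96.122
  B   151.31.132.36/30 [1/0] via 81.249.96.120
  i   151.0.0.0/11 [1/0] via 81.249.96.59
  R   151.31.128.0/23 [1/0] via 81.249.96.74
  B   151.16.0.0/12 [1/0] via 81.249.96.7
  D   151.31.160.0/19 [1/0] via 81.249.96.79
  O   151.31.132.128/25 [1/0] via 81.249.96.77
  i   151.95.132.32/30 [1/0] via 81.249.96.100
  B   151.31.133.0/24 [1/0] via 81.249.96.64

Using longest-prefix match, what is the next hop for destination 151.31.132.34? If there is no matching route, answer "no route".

Routes whose prefix contains 151.31.132.34:
  151.0.0.0/11 (151.0.0.0 - 151.31.255.255) -> 81.249.96.59
  151.16.0.0/12 (151.16.0.0 - 151.31.255.255) -> 81.249.96.7
  151.31.128.0/18 (151.31.128.0 - 151.31.191.255) -> 81.249.96.221
More-specific entries that do NOT match:
  151.31.132.36/30 (151.31.132.36 - 151.31.132.39) does not contain 151.31.132.34
  151.95.132.32/30 (151.95.132.32 - 151.95.132.35) does not contain 151.31.132.34
  151.31.128.32/29 (151.31.128.32 - 151.31.128.39) does not contain 151.31.132.34
  151.31.132.96/27 (151.31.132.96 - 151.31.132.127) does not contain 151.31.132.34
  151.31.132.128/25 (151.31.132.128 - 151.31.132.255) does not contain 151.31.132.34
  151.31.133.0/24 (151.31.133.0 - 151.31.133.255) does not contain 151.31.132.34
  151.31.128.0/23 (151.31.128.0 - 151.31.129.255) does not contain 151.31.132.34
  151.31.160.0/19 (151.31.160.0 - 151.31.191.255) does not contain 151.31.132.34
Longest matching prefix is /18 -> next hop 81.249.96.221.

81.249.96.221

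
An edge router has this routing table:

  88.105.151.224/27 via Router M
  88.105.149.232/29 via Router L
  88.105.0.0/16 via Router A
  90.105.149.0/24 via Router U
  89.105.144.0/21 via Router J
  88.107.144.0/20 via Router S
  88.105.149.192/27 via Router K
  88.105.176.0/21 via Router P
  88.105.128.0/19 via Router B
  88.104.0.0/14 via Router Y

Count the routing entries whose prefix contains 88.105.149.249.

3

Prefixes containing 88.105.149.249:
  88.104.0.0/14 (88.104.0.0 - 88.107.255.255)
  88.105.0.0/16 (88.105.0.0 - 88.105.255.255)
  88.105.128.0/19 (88.105.128.0 - 88.105.159.255)
Total matching entries: 3.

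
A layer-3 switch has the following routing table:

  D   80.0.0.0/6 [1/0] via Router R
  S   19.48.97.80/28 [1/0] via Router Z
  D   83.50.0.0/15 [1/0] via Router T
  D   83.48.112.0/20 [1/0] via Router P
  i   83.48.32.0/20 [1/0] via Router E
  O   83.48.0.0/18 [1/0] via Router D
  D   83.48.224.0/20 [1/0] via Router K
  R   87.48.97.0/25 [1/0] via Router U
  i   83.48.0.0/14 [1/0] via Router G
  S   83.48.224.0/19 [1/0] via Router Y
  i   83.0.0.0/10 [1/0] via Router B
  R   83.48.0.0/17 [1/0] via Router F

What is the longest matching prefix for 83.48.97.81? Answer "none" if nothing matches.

83.48.0.0/17

Entries matching 83.48.97.81:
  80.0.0.0/6 (80.0.0.0 - 83.255.255.255)
  83.0.0.0/10 (83.0.0.0 - 83.63.255.255)
  83.48.0.0/14 (83.48.0.0 - 83.51.255.255)
  83.48.0.0/17 (83.48.0.0 - 83.48.127.255)
Most specific is 83.48.0.0/17.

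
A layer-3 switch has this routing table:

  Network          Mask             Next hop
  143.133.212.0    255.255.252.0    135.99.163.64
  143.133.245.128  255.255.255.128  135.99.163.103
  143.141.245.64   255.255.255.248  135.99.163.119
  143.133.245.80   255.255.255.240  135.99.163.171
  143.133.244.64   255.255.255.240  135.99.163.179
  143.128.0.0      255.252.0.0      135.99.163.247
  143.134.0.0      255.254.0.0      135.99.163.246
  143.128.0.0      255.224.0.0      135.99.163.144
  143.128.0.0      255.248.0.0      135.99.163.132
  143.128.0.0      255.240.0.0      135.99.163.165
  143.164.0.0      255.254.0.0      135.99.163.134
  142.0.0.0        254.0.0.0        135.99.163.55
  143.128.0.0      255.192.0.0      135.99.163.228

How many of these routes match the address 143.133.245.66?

5

Prefixes containing 143.133.245.66:
  142.0.0.0/7 (142.0.0.0 - 143.255.255.255)
  143.128.0.0/10 (143.128.0.0 - 143.191.255.255)
  143.128.0.0/11 (143.128.0.0 - 143.159.255.255)
  143.128.0.0/12 (143.128.0.0 - 143.143.255.255)
  143.128.0.0/13 (143.128.0.0 - 143.135.255.255)
Total matching entries: 5.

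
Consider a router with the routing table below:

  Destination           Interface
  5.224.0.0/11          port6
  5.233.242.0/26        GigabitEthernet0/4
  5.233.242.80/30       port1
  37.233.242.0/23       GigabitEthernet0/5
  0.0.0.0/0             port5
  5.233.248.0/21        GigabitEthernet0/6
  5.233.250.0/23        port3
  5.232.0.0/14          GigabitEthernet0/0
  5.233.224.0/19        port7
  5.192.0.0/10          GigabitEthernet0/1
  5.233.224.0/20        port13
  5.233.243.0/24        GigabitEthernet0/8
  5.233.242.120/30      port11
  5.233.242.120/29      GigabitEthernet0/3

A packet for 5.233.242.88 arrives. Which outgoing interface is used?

port7

Routes whose prefix contains 5.233.242.88:
  0.0.0.0/0 (default, matches everything) -> port5
  5.192.0.0/10 (5.192.0.0 - 5.255.255.255) -> GigabitEthernet0/1
  5.224.0.0/11 (5.224.0.0 - 5.255.255.255) -> port6
  5.232.0.0/14 (5.232.0.0 - 5.235.255.255) -> GigabitEthernet0/0
  5.233.224.0/19 (5.233.224.0 - 5.233.255.255) -> port7
More-specific entries that do NOT match:
  5.233.242.80/30 (5.233.242.80 - 5.233.242.83) does not contain 5.233.242.88
  5.233.242.120/30 (5.233.242.120 - 5.233.242.123) does not contain 5.233.242.88
  5.233.242.120/29 (5.233.242.120 - 5.233.242.127) does not contain 5.233.242.88
  5.233.242.0/26 (5.233.242.0 - 5.233.242.63) does not contain 5.233.242.88
  5.233.243.0/24 (5.233.243.0 - 5.233.243.255) does not contain 5.233.242.88
  37.233.242.0/23 (37.233.242.0 - 37.233.243.255) does not contain 5.233.242.88
  5.233.250.0/23 (5.233.250.0 - 5.233.251.255) does not contain 5.233.242.88
  5.233.248.0/21 (5.233.248.0 - 5.233.255.255) does not contain 5.233.242.88
  5.233.224.0/20 (5.233.224.0 - 5.233.239.255) does not contain 5.233.242.88
Longest matching prefix is /19 -> interface port7.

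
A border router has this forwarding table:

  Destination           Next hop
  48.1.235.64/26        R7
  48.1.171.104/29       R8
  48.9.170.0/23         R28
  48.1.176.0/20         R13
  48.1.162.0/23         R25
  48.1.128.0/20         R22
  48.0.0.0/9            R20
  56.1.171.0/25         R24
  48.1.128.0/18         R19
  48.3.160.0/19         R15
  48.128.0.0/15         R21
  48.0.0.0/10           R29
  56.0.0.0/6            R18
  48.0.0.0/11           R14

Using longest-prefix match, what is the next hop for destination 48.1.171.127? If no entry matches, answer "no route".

R19

Routes whose prefix contains 48.1.171.127:
  48.0.0.0/9 (48.0.0.0 - 48.127.255.255) -> R20
  48.0.0.0/10 (48.0.0.0 - 48.63.255.255) -> R29
  48.0.0.0/11 (48.0.0.0 - 48.31.255.255) -> R14
  48.1.128.0/18 (48.1.128.0 - 48.1.191.255) -> R19
More-specific entries that do NOT match:
  48.1.171.104/29 (48.1.171.104 - 48.1.171.111) does not contain 48.1.171.127
  48.1.235.64/26 (48.1.235.64 - 48.1.235.127) does not contain 48.1.171.127
  56.1.171.0/25 (56.1.171.0 - 56.1.171.127) does not contain 48.1.171.127
  48.9.170.0/23 (48.9.170.0 - 48.9.171.255) does not contain 48.1.171.127
  48.1.162.0/23 (48.1.162.0 - 48.1.163.255) does not contain 48.1.171.127
  48.1.176.0/20 (48.1.176.0 - 48.1.191.255) does not contain 48.1.171.127
  48.1.128.0/20 (48.1.128.0 - 48.1.143.255) does not contain 48.1.171.127
  48.3.160.0/19 (48.3.160.0 - 48.3.191.255) does not contain 48.1.171.127
Longest matching prefix is /18 -> next hop R19.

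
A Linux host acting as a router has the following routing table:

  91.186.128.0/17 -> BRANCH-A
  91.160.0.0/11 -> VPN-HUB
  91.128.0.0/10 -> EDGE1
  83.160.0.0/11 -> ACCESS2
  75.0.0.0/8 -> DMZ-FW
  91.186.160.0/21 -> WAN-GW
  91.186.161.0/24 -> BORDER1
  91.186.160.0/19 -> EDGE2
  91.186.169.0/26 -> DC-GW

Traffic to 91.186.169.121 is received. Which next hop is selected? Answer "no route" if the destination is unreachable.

EDGE2

Routes whose prefix contains 91.186.169.121:
  91.128.0.0/10 (91.128.0.0 - 91.191.255.255) -> EDGE1
  91.160.0.0/11 (91.160.0.0 - 91.191.255.255) -> VPN-HUB
  91.186.128.0/17 (91.186.128.0 - 91.186.255.255) -> BRANCH-A
  91.186.160.0/19 (91.186.160.0 - 91.186.191.255) -> EDGE2
More-specific entries that do NOT match:
  91.186.169.0/26 (91.186.169.0 - 91.186.169.63) does not contain 91.186.169.121
  91.186.161.0/24 (91.186.161.0 - 91.186.161.255) does not contain 91.186.169.121
  91.186.160.0/21 (91.186.160.0 - 91.186.167.255) does not contain 91.186.169.121
Longest matching prefix is /19 -> next hop EDGE2.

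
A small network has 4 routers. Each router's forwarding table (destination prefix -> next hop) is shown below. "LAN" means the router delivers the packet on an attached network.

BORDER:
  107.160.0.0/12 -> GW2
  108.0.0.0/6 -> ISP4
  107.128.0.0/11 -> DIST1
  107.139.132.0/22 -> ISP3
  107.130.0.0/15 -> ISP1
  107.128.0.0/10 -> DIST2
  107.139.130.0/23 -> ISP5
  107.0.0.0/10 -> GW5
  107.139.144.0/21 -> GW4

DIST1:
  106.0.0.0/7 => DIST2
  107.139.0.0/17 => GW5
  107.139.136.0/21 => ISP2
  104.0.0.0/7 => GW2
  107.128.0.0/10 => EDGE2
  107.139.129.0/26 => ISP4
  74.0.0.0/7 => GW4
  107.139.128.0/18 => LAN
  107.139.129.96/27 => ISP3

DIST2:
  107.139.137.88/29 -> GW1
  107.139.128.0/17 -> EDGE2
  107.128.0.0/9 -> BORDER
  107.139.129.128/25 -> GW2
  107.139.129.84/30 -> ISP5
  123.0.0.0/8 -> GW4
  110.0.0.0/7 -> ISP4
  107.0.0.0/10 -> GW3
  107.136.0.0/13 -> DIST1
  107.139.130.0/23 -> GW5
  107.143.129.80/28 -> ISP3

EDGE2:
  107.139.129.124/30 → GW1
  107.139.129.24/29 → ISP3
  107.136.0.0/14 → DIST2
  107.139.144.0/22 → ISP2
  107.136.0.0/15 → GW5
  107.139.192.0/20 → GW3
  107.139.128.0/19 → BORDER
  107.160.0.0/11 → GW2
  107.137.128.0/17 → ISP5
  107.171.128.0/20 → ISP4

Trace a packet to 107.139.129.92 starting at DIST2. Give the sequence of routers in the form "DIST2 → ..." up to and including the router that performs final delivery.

At DIST2: longest match for 107.139.129.92 is 107.139.128.0/17 -> EDGE2
At EDGE2: longest match for 107.139.129.92 is 107.139.128.0/19 -> BORDER
At BORDER: longest match for 107.139.129.92 is 107.128.0.0/11 -> DIST1
At DIST1: longest match for 107.139.129.92 is 107.139.128.0/18 -> LAN

DIST2 → EDGE2 → BORDER → DIST1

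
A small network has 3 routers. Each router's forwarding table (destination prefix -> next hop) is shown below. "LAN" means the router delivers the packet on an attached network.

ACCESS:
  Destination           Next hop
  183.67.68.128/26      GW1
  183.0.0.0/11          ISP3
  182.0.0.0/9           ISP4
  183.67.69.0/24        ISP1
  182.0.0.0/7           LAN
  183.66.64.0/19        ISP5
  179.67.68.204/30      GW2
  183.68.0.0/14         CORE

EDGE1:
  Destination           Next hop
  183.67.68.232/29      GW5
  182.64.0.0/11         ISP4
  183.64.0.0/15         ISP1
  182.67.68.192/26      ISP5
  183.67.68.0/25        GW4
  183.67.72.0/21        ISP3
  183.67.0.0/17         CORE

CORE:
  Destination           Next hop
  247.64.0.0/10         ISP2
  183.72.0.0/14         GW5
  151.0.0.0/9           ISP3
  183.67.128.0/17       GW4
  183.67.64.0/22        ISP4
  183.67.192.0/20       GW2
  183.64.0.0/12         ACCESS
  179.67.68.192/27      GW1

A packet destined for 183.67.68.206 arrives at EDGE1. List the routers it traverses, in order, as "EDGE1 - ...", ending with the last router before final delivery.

EDGE1 - CORE - ACCESS

At EDGE1: longest match for 183.67.68.206 is 183.67.0.0/17 -> CORE
At CORE: longest match for 183.67.68.206 is 183.64.0.0/12 -> ACCESS
At ACCESS: longest match for 183.67.68.206 is 182.0.0.0/7 -> LAN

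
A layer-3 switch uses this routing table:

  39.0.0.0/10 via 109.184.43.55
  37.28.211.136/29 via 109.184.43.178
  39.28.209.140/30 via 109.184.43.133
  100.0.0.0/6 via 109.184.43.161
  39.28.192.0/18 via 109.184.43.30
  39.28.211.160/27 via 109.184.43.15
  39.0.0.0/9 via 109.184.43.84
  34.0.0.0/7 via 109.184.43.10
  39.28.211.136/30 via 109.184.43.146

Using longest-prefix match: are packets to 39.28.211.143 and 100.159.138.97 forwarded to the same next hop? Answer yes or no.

39.28.211.143: longest match 39.28.192.0/18 -> 109.184.43.30
100.159.138.97: longest match 100.0.0.0/6 -> 109.184.43.161

no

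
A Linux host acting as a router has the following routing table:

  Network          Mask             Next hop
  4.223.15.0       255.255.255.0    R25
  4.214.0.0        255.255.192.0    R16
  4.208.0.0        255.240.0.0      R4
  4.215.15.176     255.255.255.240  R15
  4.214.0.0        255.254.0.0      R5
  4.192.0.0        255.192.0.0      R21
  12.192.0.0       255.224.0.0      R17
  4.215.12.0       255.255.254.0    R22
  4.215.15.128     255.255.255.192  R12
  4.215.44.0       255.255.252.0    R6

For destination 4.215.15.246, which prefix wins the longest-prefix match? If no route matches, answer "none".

Entries matching 4.215.15.246:
  4.192.0.0/10 (4.192.0.0 - 4.255.255.255)
  4.208.0.0/12 (4.208.0.0 - 4.223.255.255)
  4.214.0.0/15 (4.214.0.0 - 4.215.255.255)
Most specific is 4.214.0.0/15.

4.214.0.0/15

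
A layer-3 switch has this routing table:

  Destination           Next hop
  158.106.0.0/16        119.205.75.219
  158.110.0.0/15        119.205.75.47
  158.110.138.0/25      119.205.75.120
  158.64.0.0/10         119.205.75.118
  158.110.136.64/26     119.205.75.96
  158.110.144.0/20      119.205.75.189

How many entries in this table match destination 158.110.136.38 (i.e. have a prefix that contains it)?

Prefixes containing 158.110.136.38:
  158.64.0.0/10 (158.64.0.0 - 158.127.255.255)
  158.110.0.0/15 (158.110.0.0 - 158.111.255.255)
Total matching entries: 2.

2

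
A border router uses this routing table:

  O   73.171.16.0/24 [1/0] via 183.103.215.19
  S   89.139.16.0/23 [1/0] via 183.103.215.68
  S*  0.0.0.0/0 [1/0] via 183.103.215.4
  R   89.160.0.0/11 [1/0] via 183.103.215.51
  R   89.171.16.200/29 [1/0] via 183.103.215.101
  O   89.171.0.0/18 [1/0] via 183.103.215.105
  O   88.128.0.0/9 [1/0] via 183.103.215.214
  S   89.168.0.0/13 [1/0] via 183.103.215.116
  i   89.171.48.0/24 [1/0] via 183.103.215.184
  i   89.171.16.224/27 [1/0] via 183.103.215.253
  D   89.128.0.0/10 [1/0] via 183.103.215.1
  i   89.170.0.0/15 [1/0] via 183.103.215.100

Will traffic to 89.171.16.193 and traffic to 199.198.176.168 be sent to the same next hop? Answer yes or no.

no

89.171.16.193: longest match 89.171.0.0/18 -> 183.103.215.105
199.198.176.168: longest match 0.0.0.0/0 -> 183.103.215.4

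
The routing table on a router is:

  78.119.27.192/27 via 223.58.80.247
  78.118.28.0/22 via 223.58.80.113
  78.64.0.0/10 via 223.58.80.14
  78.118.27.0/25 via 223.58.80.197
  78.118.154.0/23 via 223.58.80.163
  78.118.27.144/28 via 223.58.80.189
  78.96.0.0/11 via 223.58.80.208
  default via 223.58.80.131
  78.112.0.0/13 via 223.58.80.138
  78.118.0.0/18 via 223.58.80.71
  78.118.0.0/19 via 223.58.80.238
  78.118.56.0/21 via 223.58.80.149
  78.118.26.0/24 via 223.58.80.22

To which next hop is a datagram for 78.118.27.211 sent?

Routes whose prefix contains 78.118.27.211:
  0.0.0.0/0 (default, matches everything) -> 223.58.80.131
  78.64.0.0/10 (78.64.0.0 - 78.127.255.255) -> 223.58.80.14
  78.96.0.0/11 (78.96.0.0 - 78.127.255.255) -> 223.58.80.208
  78.112.0.0/13 (78.112.0.0 - 78.119.255.255) -> 223.58.80.138
  78.118.0.0/18 (78.118.0.0 - 78.118.63.255) -> 223.58.80.71
  78.118.0.0/19 (78.118.0.0 - 78.118.31.255) -> 223.58.80.238
More-specific entries that do NOT match:
  78.118.27.144/28 (78.118.27.144 - 78.118.27.159) does not contain 78.118.27.211
  78.119.27.192/27 (78.119.27.192 - 78.119.27.223) does not contain 78.118.27.211
  78.118.27.0/25 (78.118.27.0 - 78.118.27.127) does not contain 78.118.27.211
  78.118.26.0/24 (78.118.26.0 - 78.118.26.255) does not contain 78.118.27.211
  78.118.154.0/23 (78.118.154.0 - 78.118.155.255) does not contain 78.118.27.211
  78.118.28.0/22 (78.118.28.0 - 78.118.31.255) does not contain 78.118.27.211
  78.118.56.0/21 (78.118.56.0 - 78.118.63.255) does not contain 78.118.27.211
Longest matching prefix is /19 -> next hop 223.58.80.238.

223.58.80.238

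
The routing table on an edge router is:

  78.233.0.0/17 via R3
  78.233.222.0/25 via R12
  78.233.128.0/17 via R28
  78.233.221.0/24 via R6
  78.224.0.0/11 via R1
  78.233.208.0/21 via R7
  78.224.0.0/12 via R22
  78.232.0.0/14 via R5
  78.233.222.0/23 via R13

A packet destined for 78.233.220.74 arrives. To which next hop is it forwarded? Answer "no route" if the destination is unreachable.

R28

Routes whose prefix contains 78.233.220.74:
  78.224.0.0/11 (78.224.0.0 - 78.255.255.255) -> R1
  78.224.0.0/12 (78.224.0.0 - 78.239.255.255) -> R22
  78.232.0.0/14 (78.232.0.0 - 78.235.255.255) -> R5
  78.233.128.0/17 (78.233.128.0 - 78.233.255.255) -> R28
More-specific entries that do NOT match:
  78.233.222.0/25 (78.233.222.0 - 78.233.222.127) does not contain 78.233.220.74
  78.233.221.0/24 (78.233.221.0 - 78.233.221.255) does not contain 78.233.220.74
  78.233.222.0/23 (78.233.222.0 - 78.233.223.255) does not contain 78.233.220.74
  78.233.208.0/21 (78.233.208.0 - 78.233.215.255) does not contain 78.233.220.74
Longest matching prefix is /17 -> next hop R28.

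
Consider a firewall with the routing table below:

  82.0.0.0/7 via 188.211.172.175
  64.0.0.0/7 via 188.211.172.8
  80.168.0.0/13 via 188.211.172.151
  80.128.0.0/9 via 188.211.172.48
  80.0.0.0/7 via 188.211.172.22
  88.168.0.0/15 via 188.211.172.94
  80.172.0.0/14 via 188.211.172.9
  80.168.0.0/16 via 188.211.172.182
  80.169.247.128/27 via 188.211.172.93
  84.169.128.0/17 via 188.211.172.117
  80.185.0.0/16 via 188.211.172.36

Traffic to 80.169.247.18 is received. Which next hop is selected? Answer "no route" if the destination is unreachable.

Routes whose prefix contains 80.169.247.18:
  80.0.0.0/7 (80.0.0.0 - 81.255.255.255) -> 188.211.172.22
  80.128.0.0/9 (80.128.0.0 - 80.255.255.255) -> 188.211.172.48
  80.168.0.0/13 (80.168.0.0 - 80.175.255.255) -> 188.211.172.151
More-specific entries that do NOT match:
  80.169.247.128/27 (80.169.247.128 - 80.169.247.159) does not contain 80.169.247.18
  84.169.128.0/17 (84.169.128.0 - 84.169.255.255) does not contain 80.169.247.18
  80.168.0.0/16 (80.168.0.0 - 80.168.255.255) does not contain 80.169.247.18
  80.185.0.0/16 (80.185.0.0 - 80.185.255.255) does not contain 80.169.247.18
  88.168.0.0/15 (88.168.0.0 - 88.169.255.255) does not contain 80.169.247.18
  80.172.0.0/14 (80.172.0.0 - 80.175.255.255) does not contain 80.169.247.18
Longest matching prefix is /13 -> next hop 188.211.172.151.

188.211.172.151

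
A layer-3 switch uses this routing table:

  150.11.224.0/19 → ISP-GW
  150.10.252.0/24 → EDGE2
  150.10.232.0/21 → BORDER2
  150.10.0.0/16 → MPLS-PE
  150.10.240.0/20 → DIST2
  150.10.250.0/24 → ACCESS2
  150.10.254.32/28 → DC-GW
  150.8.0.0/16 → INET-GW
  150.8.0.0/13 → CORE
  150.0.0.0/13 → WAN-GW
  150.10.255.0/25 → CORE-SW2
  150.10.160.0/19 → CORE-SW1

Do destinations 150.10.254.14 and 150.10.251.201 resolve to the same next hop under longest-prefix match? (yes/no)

150.10.254.14: longest match 150.10.240.0/20 -> DIST2
150.10.251.201: longest match 150.10.240.0/20 -> DIST2

yes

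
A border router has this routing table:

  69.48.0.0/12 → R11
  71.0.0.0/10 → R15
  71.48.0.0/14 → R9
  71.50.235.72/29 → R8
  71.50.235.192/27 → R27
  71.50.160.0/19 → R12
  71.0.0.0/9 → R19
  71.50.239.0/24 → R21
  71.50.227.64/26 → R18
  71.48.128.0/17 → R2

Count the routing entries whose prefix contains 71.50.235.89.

3

Prefixes containing 71.50.235.89:
  71.0.0.0/9 (71.0.0.0 - 71.127.255.255)
  71.0.0.0/10 (71.0.0.0 - 71.63.255.255)
  71.48.0.0/14 (71.48.0.0 - 71.51.255.255)
Total matching entries: 3.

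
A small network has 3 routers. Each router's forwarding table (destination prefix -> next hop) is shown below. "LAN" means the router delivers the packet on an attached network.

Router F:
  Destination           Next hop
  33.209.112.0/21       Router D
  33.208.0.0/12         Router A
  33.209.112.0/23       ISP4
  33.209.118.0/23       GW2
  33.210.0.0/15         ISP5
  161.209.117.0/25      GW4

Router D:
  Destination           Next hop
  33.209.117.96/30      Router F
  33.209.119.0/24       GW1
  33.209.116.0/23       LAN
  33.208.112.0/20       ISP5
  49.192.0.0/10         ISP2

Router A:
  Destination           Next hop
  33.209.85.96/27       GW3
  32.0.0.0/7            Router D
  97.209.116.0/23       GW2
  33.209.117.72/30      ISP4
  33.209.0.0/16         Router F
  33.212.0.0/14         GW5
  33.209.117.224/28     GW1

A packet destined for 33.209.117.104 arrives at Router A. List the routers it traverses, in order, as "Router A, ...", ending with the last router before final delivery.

Router A, Router F, Router D

At Router A: longest match for 33.209.117.104 is 33.209.0.0/16 -> Router F
At Router F: longest match for 33.209.117.104 is 33.209.112.0/21 -> Router D
At Router D: longest match for 33.209.117.104 is 33.209.116.0/23 -> LAN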